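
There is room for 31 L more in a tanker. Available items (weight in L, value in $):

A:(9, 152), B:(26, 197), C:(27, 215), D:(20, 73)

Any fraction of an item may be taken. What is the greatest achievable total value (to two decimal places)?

Greedy by value/weight ratio, highest first.
Ratios (sorted): A 16.89, C 7.96, B 7.58, D 3.65
take A (9 @ 152); take 22/27 of C → 175.19. Capacity used 31/31.
Total value = 327.19

327.19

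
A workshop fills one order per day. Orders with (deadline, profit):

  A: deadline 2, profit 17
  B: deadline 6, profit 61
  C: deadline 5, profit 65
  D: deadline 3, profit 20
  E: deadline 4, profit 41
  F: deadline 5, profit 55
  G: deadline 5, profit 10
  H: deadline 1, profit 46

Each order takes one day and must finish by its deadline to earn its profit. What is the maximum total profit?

288

Profit order: C=65 B=61 F=55 H=46 E=41 D=20 A=17 G=10
Assign: C→slot 5, B→slot 6, F→slot 4, H→slot 1, E→slot 3, D→slot 2, A skipped, G skipped.
Slots: [1:H] [2:D] [3:E] [4:F] [5:C] [6:B]
Profit = 46 + 20 + 41 + 55 + 65 + 61 = 288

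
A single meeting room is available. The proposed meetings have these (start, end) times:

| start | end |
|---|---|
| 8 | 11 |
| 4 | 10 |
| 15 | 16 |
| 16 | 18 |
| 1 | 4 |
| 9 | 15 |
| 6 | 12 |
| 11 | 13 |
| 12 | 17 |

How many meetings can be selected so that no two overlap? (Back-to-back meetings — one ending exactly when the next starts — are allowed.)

Sorted by end: (1,4)  (4,10)  (8,11)  (6,12)  (11,13)  (9,15)  (15,16)  (12,17)  (16,18)
take (1,4); take (4,10); skip (6,12); take (11,13); take (15,16); take (16,18).
Selected 5 meetings.

5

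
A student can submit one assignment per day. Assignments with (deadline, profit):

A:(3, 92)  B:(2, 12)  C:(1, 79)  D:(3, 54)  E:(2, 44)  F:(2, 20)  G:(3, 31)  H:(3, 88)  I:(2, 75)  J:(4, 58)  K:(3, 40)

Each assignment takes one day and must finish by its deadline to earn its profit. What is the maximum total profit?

317

Take jobs in profit order; each goes to the latest open slot no later than its deadline.
Profit order: A=92 H=88 C=79 I=75 J=58 D=54 E=44 K=40 G=31 F=20 B=12
Assign: A→slot 3, H→slot 2, C→slot 1, I skipped, J→slot 4, D skipped, E skipped, K skipped, G skipped, F skipped, B skipped.
Slots: [1:C] [2:H] [3:A] [4:J]
Profit = 79 + 88 + 92 + 58 = 317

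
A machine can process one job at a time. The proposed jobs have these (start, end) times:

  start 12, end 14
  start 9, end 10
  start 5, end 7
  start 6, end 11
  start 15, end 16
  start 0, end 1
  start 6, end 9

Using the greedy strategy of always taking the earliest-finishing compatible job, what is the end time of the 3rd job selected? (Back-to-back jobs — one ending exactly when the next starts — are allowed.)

10

Greedy by earliest finish: after sorting by end time, pick each interval compatible with the last pick.
Sorted by end: (0,1)  (5,7)  (6,9)  (9,10)  (6,11)  (12,14)  (15,16)
take (0,1); take (5,7); skip (6,9); take (9,10); take (12,14); take (15,16).
Selected: (0,1) (5,7) (9,10) (12,14) (15,16)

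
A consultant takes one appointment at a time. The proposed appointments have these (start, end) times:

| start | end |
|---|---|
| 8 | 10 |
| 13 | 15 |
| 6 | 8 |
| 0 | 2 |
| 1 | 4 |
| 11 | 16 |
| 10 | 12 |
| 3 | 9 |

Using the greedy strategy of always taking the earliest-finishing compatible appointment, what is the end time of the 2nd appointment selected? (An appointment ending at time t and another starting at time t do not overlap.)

8

Sorted by end: (0,2)  (1,4)  (6,8)  (3,9)  (8,10)  (10,12)  (13,15)  (11,16)
take (0,2); skip (1,4); take (6,8); take (8,10); take (10,12); take (13,15).
Selected: (0,2) (6,8) (8,10) (10,12) (13,15)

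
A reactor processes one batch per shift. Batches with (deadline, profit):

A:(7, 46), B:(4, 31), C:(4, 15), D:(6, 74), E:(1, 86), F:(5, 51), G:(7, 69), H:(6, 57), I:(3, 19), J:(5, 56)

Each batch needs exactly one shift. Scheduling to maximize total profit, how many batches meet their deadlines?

7

Sort by profit descending; place each in the latest free slot ≤ its deadline.
By profit: E(d1,86), D(d6,74), G(d7,69), H(d6,57), J(d5,56), F(d5,51), A(d7,46), B(d4,31), I(d3,19), C(d4,15)
E→slot 1; D→slot 6; G→slot 7; H→slot 5; J→slot 4; F→slot 3; A→slot 2; B skipped; I skipped; C skipped.
7 of 10 scheduled.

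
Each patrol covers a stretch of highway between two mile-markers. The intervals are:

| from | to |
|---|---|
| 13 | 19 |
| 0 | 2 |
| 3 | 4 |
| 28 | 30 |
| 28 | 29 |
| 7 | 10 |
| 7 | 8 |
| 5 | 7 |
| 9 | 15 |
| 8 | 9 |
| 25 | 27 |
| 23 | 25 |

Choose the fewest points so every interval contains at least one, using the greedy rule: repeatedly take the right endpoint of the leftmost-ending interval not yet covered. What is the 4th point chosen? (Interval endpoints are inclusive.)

By right end: [0,2]  [3,4]  [5,7]  [7,8]  [8,9]  [7,10]  [9,15]  [13,19]  [23,25]  [25,27]  [28,29]  [28,30]
[0,2] uncovered → point at 2; [3,4] uncovered → point at 4; [5,7] uncovered → point at 7; [8,9] uncovered → point at 9; [13,19] uncovered → point at 19; [23,25] uncovered → point at 25; [28,29] uncovered → point at 29.
Points: 2, 4, 7, 9, 19, 25, 29 (7 total).

9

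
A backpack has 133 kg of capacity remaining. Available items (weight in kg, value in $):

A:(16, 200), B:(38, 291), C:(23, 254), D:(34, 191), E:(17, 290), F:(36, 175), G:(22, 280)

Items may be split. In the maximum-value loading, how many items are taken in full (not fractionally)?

5

Greedy by value/weight ratio, highest first.
Order: E (290/17=17.06) > G (280/22=12.73) > A (200/16=12.50) > C (254/23=11.04) > B (291/38=7.66) > D (191/34=5.62) > F (175/36=4.86)
Fill: take E (17 @ 290) → take G (22 @ 280) → take A (16 @ 200) → take C (23 @ 254) → take B (38 @ 291) → take 17/34 of D → 95.50; 133/133 used.
5 item(s) taken whole; one partial (take 17/34 of D).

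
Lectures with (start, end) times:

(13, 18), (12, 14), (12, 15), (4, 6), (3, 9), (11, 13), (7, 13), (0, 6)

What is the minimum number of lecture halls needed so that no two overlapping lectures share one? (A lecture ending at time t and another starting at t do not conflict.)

Count concurrent intervals with a sweep; the peak is the room count.
starts: [0, 3, 4, 7, 11, 12, 12, 13]
ends:   [6, 6, 9, 13, 13, 14, 15, 18]
s0→1 s3→2 s4→3 e6→2 e6→1 s7→2 e9→1 s11→2 s12→3 s12→4  — peak 4.

4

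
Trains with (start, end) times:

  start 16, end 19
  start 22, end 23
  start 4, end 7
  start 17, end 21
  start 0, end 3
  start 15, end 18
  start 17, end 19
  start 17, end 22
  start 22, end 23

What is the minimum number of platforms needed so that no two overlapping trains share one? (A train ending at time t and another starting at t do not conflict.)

The answer is the maximum number of intervals overlapping at any instant.
starts: [0, 4, 15, 16, 17, 17, 17, 22, 22]
ends:   [3, 7, 18, 19, 19, 21, 22, 23, 23]
s0→1 e3→0 s4→1 e7→0 s15→1 s16→2 s17→3 s17→4 s17→5  — peak 5.

5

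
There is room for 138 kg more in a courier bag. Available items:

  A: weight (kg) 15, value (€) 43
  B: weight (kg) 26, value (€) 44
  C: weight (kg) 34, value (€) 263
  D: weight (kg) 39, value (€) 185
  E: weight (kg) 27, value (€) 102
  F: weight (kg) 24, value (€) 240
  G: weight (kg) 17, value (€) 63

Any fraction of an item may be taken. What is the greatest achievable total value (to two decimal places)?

841.88

Sort by value per unit weight and fill in that order.
Order: F (240/24=10.00) > C (263/34=7.74) > D (185/39=4.74) > E (102/27=3.78) > G (63/17=3.71) > A (43/15=2.87) > B (44/26=1.69)
Fill: take F (24 @ 240) → take C (34 @ 263) → take D (39 @ 185) → take E (27 @ 102) → take 14/17 of G → 51.88; 138/138 used.
Total value = 841.88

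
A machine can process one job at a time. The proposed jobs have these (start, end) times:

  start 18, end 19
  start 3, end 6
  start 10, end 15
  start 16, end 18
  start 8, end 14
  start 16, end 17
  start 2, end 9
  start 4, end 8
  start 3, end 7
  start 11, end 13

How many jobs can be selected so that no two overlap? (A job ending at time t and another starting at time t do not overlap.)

Sorted by end: (3,6)  (3,7)  (4,8)  (2,9)  (11,13)  (8,14)  (10,15)  (16,17)  (16,18)  (18,19)
take (3,6); take (11,13); skip (8,14); take (16,17); skip (16,18); take (18,19).
Selected 4 jobs.

4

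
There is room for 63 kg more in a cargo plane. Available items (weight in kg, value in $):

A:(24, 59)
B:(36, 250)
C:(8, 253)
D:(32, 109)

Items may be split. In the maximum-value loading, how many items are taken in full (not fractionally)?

Greedy by value/weight ratio, highest first.
Order: C (253/8=31.62) > B (250/36=6.94) > D (109/32=3.41) > A (59/24=2.46)
Fill: take C (8 @ 253) → take B (36 @ 250) → take 19/32 of D → 64.72; 63/63 used.
2 item(s) taken whole; one partial (take 19/32 of D).

2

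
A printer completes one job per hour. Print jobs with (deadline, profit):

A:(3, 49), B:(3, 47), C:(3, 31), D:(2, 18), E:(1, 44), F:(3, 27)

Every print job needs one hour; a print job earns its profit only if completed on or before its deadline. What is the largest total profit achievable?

140

By profit: A(d3,49), B(d3,47), E(d1,44), C(d3,31), F(d3,27), D(d2,18)
A→slot 3; B→slot 2; E→slot 1; C skipped; F skipped; D skipped.
Profit = 44 + 47 + 49 = 140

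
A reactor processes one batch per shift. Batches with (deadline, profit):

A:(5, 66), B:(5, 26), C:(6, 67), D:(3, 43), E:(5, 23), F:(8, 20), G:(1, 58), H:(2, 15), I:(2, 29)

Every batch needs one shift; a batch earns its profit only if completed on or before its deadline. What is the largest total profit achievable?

Take jobs in profit order; each goes to the latest open slot no later than its deadline.
By profit: C(d6,67), A(d5,66), G(d1,58), D(d3,43), I(d2,29), B(d5,26), E(d5,23), F(d8,20), H(d2,15)
C→slot 6; A→slot 5; G→slot 1; D→slot 3; I→slot 2; B→slot 4; E skipped; F→slot 8; H skipped.
Profit = 58 + 29 + 43 + 26 + 66 + 67 + 20 = 309

309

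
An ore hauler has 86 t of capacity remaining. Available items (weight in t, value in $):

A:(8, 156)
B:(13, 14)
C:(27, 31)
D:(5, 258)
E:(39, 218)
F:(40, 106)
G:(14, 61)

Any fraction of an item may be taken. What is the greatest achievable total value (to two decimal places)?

Greedy by value/weight ratio, highest first.
Order: D (258/5=51.60) > A (156/8=19.50) > E (218/39=5.59) > G (61/14=4.36) > F (106/40=2.65) > C (31/27=1.15) > B (14/13=1.08)
Fill: take D (5 @ 258) → take A (8 @ 156) → take E (39 @ 218) → take G (14 @ 61) → take 20/40 of F → 53.00; 86/86 used.
Total value = 746.00

746.00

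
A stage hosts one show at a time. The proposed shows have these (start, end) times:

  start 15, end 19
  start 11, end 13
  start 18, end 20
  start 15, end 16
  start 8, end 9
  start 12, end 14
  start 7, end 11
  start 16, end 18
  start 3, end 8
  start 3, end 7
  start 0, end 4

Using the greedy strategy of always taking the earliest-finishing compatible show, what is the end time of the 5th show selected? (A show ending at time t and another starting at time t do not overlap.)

18

Greedy by earliest finish: after sorting by end time, pick each interval compatible with the last pick.
Sorted by end: (0,4)  (3,7)  (3,8)  (8,9)  (7,11)  (11,13)  (12,14)  (15,16)  (16,18)  (15,19)  (18,20)
take (0,4); skip (3,7); take (8,9); skip (7,11); take (11,13); take (15,16); take (16,18); take (18,20).
Selected: (0,4) (8,9) (11,13) (15,16) (16,18) (18,20)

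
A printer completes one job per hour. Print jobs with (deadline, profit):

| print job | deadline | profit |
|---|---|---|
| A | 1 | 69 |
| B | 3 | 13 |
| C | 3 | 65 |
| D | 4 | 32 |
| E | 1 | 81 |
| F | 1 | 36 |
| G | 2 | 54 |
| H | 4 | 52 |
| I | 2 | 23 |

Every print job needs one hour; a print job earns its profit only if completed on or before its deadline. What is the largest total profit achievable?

252

Sort by profit descending; place each in the latest free slot ≤ its deadline.
Profit order: E=81 A=69 C=65 G=54 H=52 F=36 D=32 I=23 B=13
Assign: E→slot 1, A skipped, C→slot 3, G→slot 2, H→slot 4, F skipped, D skipped, I skipped, B skipped.
Slots: [1:E] [2:G] [3:C] [4:H]
Profit = 81 + 54 + 65 + 52 = 252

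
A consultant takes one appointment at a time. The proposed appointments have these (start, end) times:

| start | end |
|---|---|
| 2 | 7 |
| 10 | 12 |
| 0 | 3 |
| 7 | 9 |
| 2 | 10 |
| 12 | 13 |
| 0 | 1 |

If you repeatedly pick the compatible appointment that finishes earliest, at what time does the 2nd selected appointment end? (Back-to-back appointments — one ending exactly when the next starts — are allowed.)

By end time: (0,1), (0,3), (2,7), (7,9), (2,10), (10,12), (12,13).
Pick (0,1); next start ≥ 1 → (2,7); next start ≥ 7 → (7,9); next start ≥ 9 → (10,12); next start ≥ 12 → (12,13).
Selected: (0,1) (2,7) (7,9) (10,12) (12,13)

7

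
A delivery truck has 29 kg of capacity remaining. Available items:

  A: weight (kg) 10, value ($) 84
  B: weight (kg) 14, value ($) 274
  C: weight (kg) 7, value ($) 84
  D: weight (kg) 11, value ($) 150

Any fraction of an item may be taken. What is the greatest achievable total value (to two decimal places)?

Ratios (sorted): B 19.57, D 13.64, C 12.00, A 8.40
take B (14 @ 274); take D (11 @ 150); take 4/7 of C → 48.00. Capacity used 29/29.
Total value = 472.00

472.00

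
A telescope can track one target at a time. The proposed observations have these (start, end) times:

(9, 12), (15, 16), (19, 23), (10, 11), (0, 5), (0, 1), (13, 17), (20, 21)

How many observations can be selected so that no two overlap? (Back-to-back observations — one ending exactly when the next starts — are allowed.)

Order by finish time; keep every interval that doesn't clash with the previous kept one.
Sorted by end: (0,1)  (0,5)  (10,11)  (9,12)  (15,16)  (13,17)  (20,21)  (19,23)
take (0,1); take (10,11); skip (9,12); take (15,16); take (20,21).
Selected 4 observations.

4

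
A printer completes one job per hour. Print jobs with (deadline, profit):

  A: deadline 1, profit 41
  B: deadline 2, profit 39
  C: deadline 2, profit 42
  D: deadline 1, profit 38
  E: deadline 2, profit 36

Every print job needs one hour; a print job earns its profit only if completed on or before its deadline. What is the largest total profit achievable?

83

Profit order: C=42 A=41 B=39 D=38 E=36
Assign: C→slot 2, A→slot 1, B skipped, D skipped, E skipped.
Slots: [1:A] [2:C]
Profit = 41 + 42 = 83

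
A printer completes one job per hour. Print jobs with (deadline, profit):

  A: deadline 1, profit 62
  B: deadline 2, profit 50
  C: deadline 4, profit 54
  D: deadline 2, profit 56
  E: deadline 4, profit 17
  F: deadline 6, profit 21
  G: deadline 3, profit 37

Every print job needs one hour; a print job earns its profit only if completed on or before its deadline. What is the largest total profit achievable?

By profit: A(d1,62), D(d2,56), C(d4,54), B(d2,50), G(d3,37), F(d6,21), E(d4,17)
A→slot 1; D→slot 2; C→slot 4; B skipped; G→slot 3; F→slot 6; E skipped.
Profit = 62 + 56 + 37 + 54 + 21 = 230

230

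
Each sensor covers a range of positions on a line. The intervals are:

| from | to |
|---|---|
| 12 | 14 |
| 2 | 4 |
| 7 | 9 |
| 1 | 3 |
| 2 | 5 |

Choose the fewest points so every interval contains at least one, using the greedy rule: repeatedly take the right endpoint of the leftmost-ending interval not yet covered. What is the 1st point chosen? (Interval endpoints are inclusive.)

Sort by right endpoint; whenever an interval is uncovered, place a point at its right end.
Sorted: [1,3] [2,4] [2,5] [7,9] [12,14]
{[1,3],[2,4],[2,5]} hit by 3; {[7,9]} hit by 9; {[12,14]} hit by 14.
Points: 3, 9, 14 (3 total).

3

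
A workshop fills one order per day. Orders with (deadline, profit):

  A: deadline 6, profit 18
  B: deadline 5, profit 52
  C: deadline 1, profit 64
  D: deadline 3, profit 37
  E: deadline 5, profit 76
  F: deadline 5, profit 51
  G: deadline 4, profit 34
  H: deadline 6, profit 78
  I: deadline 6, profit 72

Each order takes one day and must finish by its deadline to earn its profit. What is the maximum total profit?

393

Profit order: H=78 E=76 I=72 C=64 B=52 F=51 D=37 G=34 A=18
Assign: H→slot 6, E→slot 5, I→slot 4, C→slot 1, B→slot 3, F→slot 2, D skipped, G skipped, A skipped.
Slots: [1:C] [2:F] [3:B] [4:I] [5:E] [6:H]
Profit = 64 + 51 + 52 + 72 + 76 + 78 = 393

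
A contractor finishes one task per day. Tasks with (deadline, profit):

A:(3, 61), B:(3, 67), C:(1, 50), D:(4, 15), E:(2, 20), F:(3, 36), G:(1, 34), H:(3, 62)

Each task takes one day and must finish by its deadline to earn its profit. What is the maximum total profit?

Sort by profit descending; place each in the latest free slot ≤ its deadline.
Profit order: B=67 H=62 A=61 C=50 F=36 G=34 E=20 D=15
Assign: B→slot 3, H→slot 2, A→slot 1, C skipped, F skipped, G skipped, E skipped, D→slot 4.
Slots: [1:A] [2:H] [3:B] [4:D]
Profit = 61 + 62 + 67 + 15 = 205

205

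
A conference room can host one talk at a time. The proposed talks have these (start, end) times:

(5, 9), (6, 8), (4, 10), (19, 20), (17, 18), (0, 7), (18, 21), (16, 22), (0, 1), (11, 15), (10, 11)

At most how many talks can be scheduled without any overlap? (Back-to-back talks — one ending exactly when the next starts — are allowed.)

Sort by end time and greedily take each interval whose start is ≥ the last chosen end.
Sorted by end: (0,1)  (0,7)  (6,8)  (5,9)  (4,10)  (10,11)  (11,15)  (17,18)  (19,20)  (18,21)  (16,22)
take (0,1); skip (0,7); take (6,8); skip (5,9); skip (4,10); take (10,11); take (11,15); take (17,18); take (19,20); skip (18,21); skip (16,22).
Selected 6 talks.

6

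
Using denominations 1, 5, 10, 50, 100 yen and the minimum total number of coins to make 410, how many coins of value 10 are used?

Greedy: take as many of the largest coin as possible, then repeat with the remainder.
410 − 4×100→10 − 1×10→0
Count of 10: 1

1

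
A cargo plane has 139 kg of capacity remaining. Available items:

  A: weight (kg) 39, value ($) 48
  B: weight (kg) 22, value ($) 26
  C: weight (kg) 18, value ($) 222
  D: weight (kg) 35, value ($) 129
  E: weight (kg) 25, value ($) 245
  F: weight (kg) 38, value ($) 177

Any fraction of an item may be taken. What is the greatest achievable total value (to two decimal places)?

Greedy by value/weight ratio, highest first.
Order: C (222/18=12.33) > E (245/25=9.80) > F (177/38=4.66) > D (129/35=3.69) > A (48/39=1.23) > B (26/22=1.18)
Fill: take C (18 @ 222) → take E (25 @ 245) → take F (38 @ 177) → take D (35 @ 129) → take 23/39 of A → 28.31; 139/139 used.
Total value = 801.31

801.31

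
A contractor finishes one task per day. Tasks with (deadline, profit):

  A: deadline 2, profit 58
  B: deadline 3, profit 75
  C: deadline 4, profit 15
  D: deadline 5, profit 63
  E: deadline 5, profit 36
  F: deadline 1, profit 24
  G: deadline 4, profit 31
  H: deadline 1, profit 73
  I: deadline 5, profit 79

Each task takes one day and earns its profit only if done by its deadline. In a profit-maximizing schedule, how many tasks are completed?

Sort by profit descending; place each in the latest free slot ≤ its deadline.
Profit order: I=79 B=75 H=73 D=63 A=58 E=36 G=31 F=24 C=15
Assign: I→slot 5, B→slot 3, H→slot 1, D→slot 4, A→slot 2, E skipped, G skipped, F skipped, C skipped.
Slots: [1:H] [2:A] [3:B] [4:D] [5:I]
5 of 9 scheduled.

5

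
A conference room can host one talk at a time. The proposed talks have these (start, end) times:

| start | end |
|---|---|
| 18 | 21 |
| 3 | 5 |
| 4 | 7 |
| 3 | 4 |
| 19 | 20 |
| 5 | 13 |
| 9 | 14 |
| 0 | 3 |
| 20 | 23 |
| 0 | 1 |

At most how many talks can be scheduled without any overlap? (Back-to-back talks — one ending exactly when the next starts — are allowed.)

By end time: (0,1), (0,3), (3,4), (3,5), (4,7), (5,13), (9,14), (19,20), (18,21), (20,23).
Pick (0,1); next start ≥ 1 → (3,4); next start ≥ 4 → (4,7); next start ≥ 7 → (9,14); next start ≥ 14 → (19,20); next start ≥ 20 → (20,23).
Selected 6 talks.

6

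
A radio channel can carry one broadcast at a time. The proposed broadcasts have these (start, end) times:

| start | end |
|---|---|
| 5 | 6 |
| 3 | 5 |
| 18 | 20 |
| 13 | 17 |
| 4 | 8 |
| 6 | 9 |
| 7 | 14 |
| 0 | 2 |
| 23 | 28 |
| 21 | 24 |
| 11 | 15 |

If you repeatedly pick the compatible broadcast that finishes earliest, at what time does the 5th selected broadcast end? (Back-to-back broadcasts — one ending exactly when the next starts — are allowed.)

15

Order by finish time; keep every interval that doesn't clash with the previous kept one.
Sorted by end: (0,2)  (3,5)  (5,6)  (4,8)  (6,9)  (7,14)  (11,15)  (13,17)  (18,20)  (21,24)  (23,28)
take (0,2); take (3,5); take (5,6); take (6,9); skip (7,14); take (11,15); skip (13,17); take (18,20); take (21,24); skip (23,28).
Selected: (0,2) (3,5) (5,6) (6,9) (11,15) (18,20) (21,24)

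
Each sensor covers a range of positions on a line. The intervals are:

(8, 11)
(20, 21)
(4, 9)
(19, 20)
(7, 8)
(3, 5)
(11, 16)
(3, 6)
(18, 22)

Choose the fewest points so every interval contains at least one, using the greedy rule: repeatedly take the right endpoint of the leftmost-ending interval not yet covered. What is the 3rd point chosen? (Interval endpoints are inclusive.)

16

Sorted: [3,5] [3,6] [7,8] [4,9] [8,11] [11,16] [19,20] [20,21] [18,22]
{[3,5],[3,6]} hit by 5; {[7,8],[4,9],[8,11]} hit by 8; {[11,16]} hit by 16; {[19,20],[20,21],[18,22]} hit by 20.
Points: 5, 8, 16, 20 (4 total).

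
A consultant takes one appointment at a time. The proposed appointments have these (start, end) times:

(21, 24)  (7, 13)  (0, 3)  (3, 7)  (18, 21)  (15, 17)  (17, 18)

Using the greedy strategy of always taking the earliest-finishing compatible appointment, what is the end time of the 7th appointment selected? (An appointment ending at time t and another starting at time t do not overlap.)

24

Sorted by end: (0,3)  (3,7)  (7,13)  (15,17)  (17,18)  (18,21)  (21,24)
take (0,3); take (3,7); take (7,13); take (15,17); take (17,18); take (18,21); take (21,24).
Selected: (0,3) (3,7) (7,13) (15,17) (17,18) (18,21) (21,24)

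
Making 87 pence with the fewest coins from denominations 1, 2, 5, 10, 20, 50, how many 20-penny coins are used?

1

Greedy: take as many of the largest coin as possible, then repeat with the remainder.
87 − 1×50→37 − 1×20→17 − 1×10→7 − 1×5→2 − 1×2→0
Count of 20: 1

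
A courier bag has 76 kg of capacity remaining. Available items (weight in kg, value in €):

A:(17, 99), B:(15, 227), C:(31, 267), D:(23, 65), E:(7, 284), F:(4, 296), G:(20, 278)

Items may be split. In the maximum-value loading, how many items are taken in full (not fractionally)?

Sort by value per unit weight and fill in that order.
Ratios (sorted): F 74.00, E 40.57, B 15.13, G 13.90, C 8.61, A 5.82, D 2.83
take F (4 @ 296); take E (7 @ 284); take B (15 @ 227); take G (20 @ 278); take 30/31 of C → 258.39. Capacity used 76/76.
4 item(s) taken whole; one partial (take 30/31 of C).

4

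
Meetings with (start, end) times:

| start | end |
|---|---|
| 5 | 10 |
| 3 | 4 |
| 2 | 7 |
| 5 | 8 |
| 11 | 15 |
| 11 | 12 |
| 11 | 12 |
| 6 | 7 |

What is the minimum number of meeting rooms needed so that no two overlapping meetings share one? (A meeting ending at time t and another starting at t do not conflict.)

Count concurrent intervals with a sweep; the peak is the room count.
Events (time:±→running): 2:+→1 3:+→2 4:-→1 5:+→2 5:+→3 6:+→4 … peak 4.

4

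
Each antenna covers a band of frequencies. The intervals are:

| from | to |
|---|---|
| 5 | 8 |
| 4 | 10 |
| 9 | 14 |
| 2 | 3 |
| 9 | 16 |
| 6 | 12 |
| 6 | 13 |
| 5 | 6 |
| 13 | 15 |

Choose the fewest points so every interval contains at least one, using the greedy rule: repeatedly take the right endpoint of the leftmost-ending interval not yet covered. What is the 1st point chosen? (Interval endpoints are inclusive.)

Process intervals by earliest right end; each time one isn't hit yet, stab at its right endpoint.
Sorted: [2,3] [5,6] [5,8] [4,10] [6,12] [6,13] [9,14] [13,15] [9,16]
{[2,3]} hit by 3; {[5,6],[5,8],[4,10],[6,12],[6,13]} hit by 6; {[9,14],[13,15],[9,16]} hit by 14.
Points: 3, 6, 14 (3 total).

3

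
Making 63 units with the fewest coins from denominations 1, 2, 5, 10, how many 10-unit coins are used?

6

Greedy: take as many of the largest coin as possible, then repeat with the remainder.
63 = 6×10 + 1×2 + 1×1
Count of 10: 6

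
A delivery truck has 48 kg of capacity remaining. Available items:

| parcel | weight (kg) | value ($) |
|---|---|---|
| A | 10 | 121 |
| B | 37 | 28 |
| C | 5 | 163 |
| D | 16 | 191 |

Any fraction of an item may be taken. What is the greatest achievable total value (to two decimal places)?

Order: C (163/5=32.60) > A (121/10=12.10) > D (191/16=11.94) > B (28/37=0.76)
Fill: take C (5 @ 163) → take A (10 @ 121) → take D (16 @ 191) → take 17/37 of B → 12.86; 48/48 used.
Total value = 487.86

487.86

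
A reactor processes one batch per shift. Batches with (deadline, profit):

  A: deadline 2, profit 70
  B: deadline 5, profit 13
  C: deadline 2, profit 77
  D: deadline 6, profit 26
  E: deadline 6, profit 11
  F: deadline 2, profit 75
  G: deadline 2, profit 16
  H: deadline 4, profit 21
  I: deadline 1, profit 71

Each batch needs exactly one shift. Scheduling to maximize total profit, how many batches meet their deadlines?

Take jobs in profit order; each goes to the latest open slot no later than its deadline.
Profit order: C=77 F=75 I=71 A=70 D=26 H=21 G=16 B=13 E=11
Assign: C→slot 2, F→slot 1, I skipped, A skipped, D→slot 6, H→slot 4, G skipped, B→slot 5, E→slot 3.
Slots: [1:F] [2:C] [3:E] [4:H] [5:B] [6:D]
6 of 9 scheduled.

6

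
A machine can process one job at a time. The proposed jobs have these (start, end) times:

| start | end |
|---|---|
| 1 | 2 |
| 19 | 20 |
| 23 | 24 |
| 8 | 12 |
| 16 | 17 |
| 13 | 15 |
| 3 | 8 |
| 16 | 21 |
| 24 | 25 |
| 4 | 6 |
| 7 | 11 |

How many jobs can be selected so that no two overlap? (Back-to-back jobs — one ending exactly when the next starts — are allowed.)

8

Greedy by earliest finish: after sorting by end time, pick each interval compatible with the last pick.
By end time: (1,2), (4,6), (3,8), (7,11), (8,12), (13,15), (16,17), (19,20), (16,21), (23,24), (24,25).
Pick (1,2); next start ≥ 2 → (4,6); next start ≥ 6 → (7,11); next start ≥ 11 → (13,15); next start ≥ 15 → (16,17); next start ≥ 17 → (19,20); next start ≥ 20 → (23,24); next start ≥ 24 → (24,25).
Selected 8 jobs.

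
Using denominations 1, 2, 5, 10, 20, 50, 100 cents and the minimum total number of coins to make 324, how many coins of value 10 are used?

0

324 − 3×100→24 − 1×20→4 − 2×2→0
Count of 10: 0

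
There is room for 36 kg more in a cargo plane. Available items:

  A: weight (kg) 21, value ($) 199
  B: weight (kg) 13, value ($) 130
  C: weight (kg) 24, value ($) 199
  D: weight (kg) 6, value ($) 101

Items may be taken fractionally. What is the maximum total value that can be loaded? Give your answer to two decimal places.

392.10

Ratios (sorted): D 16.83, B 10.00, A 9.48, C 8.29
take D (6 @ 101); take B (13 @ 130); take 17/21 of A → 161.10. Capacity used 36/36.
Total value = 392.10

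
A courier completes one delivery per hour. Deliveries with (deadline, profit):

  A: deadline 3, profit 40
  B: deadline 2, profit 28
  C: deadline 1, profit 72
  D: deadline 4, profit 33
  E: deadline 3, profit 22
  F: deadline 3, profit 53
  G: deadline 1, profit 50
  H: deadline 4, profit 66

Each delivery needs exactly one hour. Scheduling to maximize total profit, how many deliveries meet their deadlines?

Sort by profit descending; place each in the latest free slot ≤ its deadline.
Profit order: C=72 H=66 F=53 G=50 A=40 D=33 B=28 E=22
Assign: C→slot 1, H→slot 4, F→slot 3, G skipped, A→slot 2, D skipped, B skipped, E skipped.
Slots: [1:C] [2:A] [3:F] [4:H]
4 of 8 scheduled.

4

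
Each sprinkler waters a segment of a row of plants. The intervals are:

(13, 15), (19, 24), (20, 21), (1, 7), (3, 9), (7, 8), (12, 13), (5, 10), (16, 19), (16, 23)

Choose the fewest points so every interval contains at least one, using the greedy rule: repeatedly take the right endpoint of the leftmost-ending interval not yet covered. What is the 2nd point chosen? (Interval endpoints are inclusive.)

Process intervals by earliest right end; each time one isn't hit yet, stab at its right endpoint.
By right end: [1,7]  [7,8]  [3,9]  [5,10]  [12,13]  [13,15]  [16,19]  [20,21]  [16,23]  [19,24]
[1,7] uncovered → point at 7; [12,13] uncovered → point at 13; [16,19] uncovered → point at 19; [20,21] uncovered → point at 21.
Points: 7, 13, 19, 21 (4 total).

13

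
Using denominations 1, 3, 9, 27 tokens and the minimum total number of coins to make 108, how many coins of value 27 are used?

4

Use the largest denomination that fits, subtract, and repeat.
108 = 4×27
Count of 27: 4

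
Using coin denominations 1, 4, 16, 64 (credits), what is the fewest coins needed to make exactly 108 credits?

6

Greedy: take as many of the largest coin as possible, then repeat with the remainder.
108 = 1×64 + 2×16 + 3×4
Total coins = 1 + 2 + 3 = 6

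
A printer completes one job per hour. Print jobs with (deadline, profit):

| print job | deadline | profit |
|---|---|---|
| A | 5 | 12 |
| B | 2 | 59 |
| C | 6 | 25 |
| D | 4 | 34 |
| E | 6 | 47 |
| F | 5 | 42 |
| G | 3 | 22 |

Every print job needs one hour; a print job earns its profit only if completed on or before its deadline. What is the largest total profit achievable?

Take jobs in profit order; each goes to the latest open slot no later than its deadline.
By profit: B(d2,59), E(d6,47), F(d5,42), D(d4,34), C(d6,25), G(d3,22), A(d5,12)
B→slot 2; E→slot 6; F→slot 5; D→slot 4; C→slot 3; G→slot 1; A skipped.
Profit = 22 + 59 + 25 + 34 + 42 + 47 = 229

229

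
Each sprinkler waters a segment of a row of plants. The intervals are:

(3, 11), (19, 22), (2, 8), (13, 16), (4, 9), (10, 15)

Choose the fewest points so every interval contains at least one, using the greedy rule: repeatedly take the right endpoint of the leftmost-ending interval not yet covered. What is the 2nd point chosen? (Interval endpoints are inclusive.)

Sort by right endpoint; whenever an interval is uncovered, place a point at its right end.
Sorted: [2,8] [4,9] [3,11] [10,15] [13,16] [19,22]
{[2,8],[4,9],[3,11]} hit by 8; {[10,15],[13,16]} hit by 15; {[19,22]} hit by 22.
Points: 8, 15, 22 (3 total).

15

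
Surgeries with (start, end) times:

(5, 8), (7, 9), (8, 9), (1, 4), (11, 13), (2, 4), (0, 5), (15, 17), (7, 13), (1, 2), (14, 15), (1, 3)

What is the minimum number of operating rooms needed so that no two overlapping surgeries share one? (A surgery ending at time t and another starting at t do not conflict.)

The answer is the maximum number of intervals overlapping at any instant.
starts: [0, 1, 1, 1, 2, 5, 7, 7, 8, 11, 14, 15]
ends:   [2, 3, 4, 4, 5, 8, 9, 9, 13, 13, 15, 17]
s0→1 s1→2 s1→3 s1→4  — peak 4.

4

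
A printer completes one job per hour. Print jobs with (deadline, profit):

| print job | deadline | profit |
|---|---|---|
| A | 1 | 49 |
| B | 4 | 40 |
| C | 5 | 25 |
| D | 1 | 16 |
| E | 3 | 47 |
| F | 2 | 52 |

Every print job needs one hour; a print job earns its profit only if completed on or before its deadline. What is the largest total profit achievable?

Profit order: F=52 A=49 E=47 B=40 C=25 D=16
Assign: F→slot 2, A→slot 1, E→slot 3, B→slot 4, C→slot 5, D skipped.
Slots: [1:A] [2:F] [3:E] [4:B] [5:C]
Profit = 49 + 52 + 47 + 40 + 25 = 213

213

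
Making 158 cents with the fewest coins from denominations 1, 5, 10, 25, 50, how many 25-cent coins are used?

Greedy: take as many of the largest coin as possible, then repeat with the remainder.
158 = 3×50 + 1×5 + 3×1
Count of 25: 0

0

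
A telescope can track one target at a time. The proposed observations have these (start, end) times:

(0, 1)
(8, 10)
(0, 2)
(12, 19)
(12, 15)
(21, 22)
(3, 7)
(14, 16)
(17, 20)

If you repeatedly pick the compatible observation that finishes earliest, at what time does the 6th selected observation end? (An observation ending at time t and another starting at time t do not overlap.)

Sorted by end: (0,1)  (0,2)  (3,7)  (8,10)  (12,15)  (14,16)  (12,19)  (17,20)  (21,22)
take (0,1); take (3,7); take (8,10); take (12,15); skip (14,16); take (17,20); take (21,22).
Selected: (0,1) (3,7) (8,10) (12,15) (17,20) (21,22)

22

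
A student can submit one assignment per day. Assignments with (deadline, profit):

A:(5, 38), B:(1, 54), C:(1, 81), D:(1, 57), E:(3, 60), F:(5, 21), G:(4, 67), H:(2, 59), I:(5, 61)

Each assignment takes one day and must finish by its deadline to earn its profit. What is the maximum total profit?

328

Sort by profit descending; place each in the latest free slot ≤ its deadline.
By profit: C(d1,81), G(d4,67), I(d5,61), E(d3,60), H(d2,59), D(d1,57), B(d1,54), A(d5,38), F(d5,21)
C→slot 1; G→slot 4; I→slot 5; E→slot 3; H→slot 2; D skipped; B skipped; A skipped; F skipped.
Profit = 81 + 59 + 60 + 67 + 61 = 328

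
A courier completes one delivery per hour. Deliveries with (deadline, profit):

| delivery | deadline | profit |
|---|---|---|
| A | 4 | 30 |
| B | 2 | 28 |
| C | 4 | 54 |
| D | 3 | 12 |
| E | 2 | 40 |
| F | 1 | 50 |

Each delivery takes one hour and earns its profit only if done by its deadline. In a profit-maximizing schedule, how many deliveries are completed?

Profit order: C=54 F=50 E=40 A=30 B=28 D=12
Assign: C→slot 4, F→slot 1, E→slot 2, A→slot 3, B skipped, D skipped.
Slots: [1:F] [2:E] [3:A] [4:C]
4 of 6 scheduled.

4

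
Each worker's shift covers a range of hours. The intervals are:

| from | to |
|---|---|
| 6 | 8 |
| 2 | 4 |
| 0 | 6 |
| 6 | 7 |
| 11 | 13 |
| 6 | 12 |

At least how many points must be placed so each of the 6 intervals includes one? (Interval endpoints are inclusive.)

Sort by right endpoint; whenever an interval is uncovered, place a point at its right end.
Sorted: [2,4] [0,6] [6,7] [6,8] [6,12] [11,13]
{[2,4],[0,6]} hit by 4; {[6,7],[6,8],[6,12]} hit by 7; {[11,13]} hit by 13.
Points: 4, 7, 13 (3 total).

3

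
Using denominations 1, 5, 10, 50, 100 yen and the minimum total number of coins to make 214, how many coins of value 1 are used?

Greedy: take as many of the largest coin as possible, then repeat with the remainder.
214 = 2×100 + 1×10 + 4×1
Count of 1: 4

4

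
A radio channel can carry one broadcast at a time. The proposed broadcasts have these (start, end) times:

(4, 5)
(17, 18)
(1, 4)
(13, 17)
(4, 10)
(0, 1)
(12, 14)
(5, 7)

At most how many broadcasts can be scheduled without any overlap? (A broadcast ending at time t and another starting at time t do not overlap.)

6

By end time: (0,1), (1,4), (4,5), (5,7), (4,10), (12,14), (13,17), (17,18).
Pick (0,1); next start ≥ 1 → (1,4); next start ≥ 4 → (4,5); next start ≥ 5 → (5,7); next start ≥ 7 → (12,14); next start ≥ 14 → (17,18).
Selected 6 broadcasts.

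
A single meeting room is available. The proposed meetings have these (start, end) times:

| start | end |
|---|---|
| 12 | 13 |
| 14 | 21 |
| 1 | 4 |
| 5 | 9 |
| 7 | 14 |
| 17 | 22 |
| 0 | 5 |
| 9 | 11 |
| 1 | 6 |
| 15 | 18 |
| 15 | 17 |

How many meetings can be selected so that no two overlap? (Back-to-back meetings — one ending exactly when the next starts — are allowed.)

6

Sort by end time and greedily take each interval whose start is ≥ the last chosen end.
By end time: (1,4), (0,5), (1,6), (5,9), (9,11), (12,13), (7,14), (15,17), (15,18), (14,21), (17,22).
Pick (1,4); next start ≥ 4 → (5,9); next start ≥ 9 → (9,11); next start ≥ 11 → (12,13); next start ≥ 13 → (15,17); next start ≥ 17 → (17,22).
Selected 6 meetings.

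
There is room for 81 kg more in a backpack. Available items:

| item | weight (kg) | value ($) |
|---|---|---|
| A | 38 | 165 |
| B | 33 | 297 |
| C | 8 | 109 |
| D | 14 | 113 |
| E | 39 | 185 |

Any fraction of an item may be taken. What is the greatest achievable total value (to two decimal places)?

Ratios (sorted): C 13.62, B 9.00, D 8.07, E 4.74, A 4.34
take C (8 @ 109); take B (33 @ 297); take D (14 @ 113); take 26/39 of E → 123.33. Capacity used 81/81.
Total value = 642.33

642.33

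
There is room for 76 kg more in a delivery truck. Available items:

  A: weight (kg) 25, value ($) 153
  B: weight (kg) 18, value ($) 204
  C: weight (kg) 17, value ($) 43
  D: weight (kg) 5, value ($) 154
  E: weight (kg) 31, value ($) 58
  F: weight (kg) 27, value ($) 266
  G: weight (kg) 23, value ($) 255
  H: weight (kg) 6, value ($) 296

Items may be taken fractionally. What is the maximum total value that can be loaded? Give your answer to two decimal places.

1145.44

Greedy by value/weight ratio, highest first.
Order: H (296/6=49.33) > D (154/5=30.80) > B (204/18=11.33) > G (255/23=11.09) > F (266/27=9.85) > A (153/25=6.12) > C (43/17=2.53) > E (58/31=1.87)
Fill: take H (6 @ 296) → take D (5 @ 154) → take B (18 @ 204) → take G (23 @ 255) → take 24/27 of F → 236.44; 76/76 used.
Total value = 1145.44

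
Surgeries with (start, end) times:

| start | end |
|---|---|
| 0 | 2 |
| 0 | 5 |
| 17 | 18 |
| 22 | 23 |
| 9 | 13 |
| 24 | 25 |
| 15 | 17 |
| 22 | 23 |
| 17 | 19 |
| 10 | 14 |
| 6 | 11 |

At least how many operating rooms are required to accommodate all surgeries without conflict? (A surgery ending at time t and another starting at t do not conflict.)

3

starts: [0, 0, 6, 9, 10, 15, 17, 17, 22, 22, 24]
ends:   [2, 5, 11, 13, 14, 17, 18, 19, 23, 23, 25]
s0→1 s0→2 e2→1 e5→0 s6→1 s9→2 s10→3  — peak 3.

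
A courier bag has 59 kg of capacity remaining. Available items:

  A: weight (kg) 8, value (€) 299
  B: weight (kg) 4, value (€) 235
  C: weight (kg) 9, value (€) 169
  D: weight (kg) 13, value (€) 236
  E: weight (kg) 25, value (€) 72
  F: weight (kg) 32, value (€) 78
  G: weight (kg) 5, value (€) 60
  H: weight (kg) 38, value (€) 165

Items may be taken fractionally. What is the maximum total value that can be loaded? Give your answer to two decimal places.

1085.84

Greedy by value/weight ratio, highest first.
Order: B (235/4=58.75) > A (299/8=37.38) > C (169/9=18.78) > D (236/13=18.15) > G (60/5=12.00) > H (165/38=4.34) > E (72/25=2.88) > F (78/32=2.44)
Fill: take B (4 @ 235) → take A (8 @ 299) → take C (9 @ 169) → take D (13 @ 236) → take G (5 @ 60) → take 20/38 of H → 86.84; 59/59 used.
Total value = 1085.84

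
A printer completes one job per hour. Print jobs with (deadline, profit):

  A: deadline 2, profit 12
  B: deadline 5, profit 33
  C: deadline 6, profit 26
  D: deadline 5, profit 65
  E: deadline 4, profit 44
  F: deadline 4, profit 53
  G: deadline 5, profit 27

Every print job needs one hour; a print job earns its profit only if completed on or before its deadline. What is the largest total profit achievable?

Profit order: D=65 F=53 E=44 B=33 G=27 C=26 A=12
Assign: D→slot 5, F→slot 4, E→slot 3, B→slot 2, G→slot 1, C→slot 6, A skipped.
Slots: [1:G] [2:B] [3:E] [4:F] [5:D] [6:C]
Profit = 27 + 33 + 44 + 53 + 65 + 26 = 248

248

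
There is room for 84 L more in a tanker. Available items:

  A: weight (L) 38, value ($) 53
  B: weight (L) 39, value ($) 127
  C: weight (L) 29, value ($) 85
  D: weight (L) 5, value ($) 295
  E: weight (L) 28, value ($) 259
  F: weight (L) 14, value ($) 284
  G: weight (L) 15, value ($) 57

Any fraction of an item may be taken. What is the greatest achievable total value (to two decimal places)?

966.64

Ratios (sorted): D 59.00, F 20.29, E 9.25, G 3.80, B 3.26, C 2.93, A 1.39
take D (5 @ 295); take F (14 @ 284); take E (28 @ 259); take G (15 @ 57); take 22/39 of B → 71.64. Capacity used 84/84.
Total value = 966.64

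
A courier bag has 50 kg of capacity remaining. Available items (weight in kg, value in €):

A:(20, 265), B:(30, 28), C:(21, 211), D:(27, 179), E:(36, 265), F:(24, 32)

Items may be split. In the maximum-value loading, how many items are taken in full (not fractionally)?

Greedy by value/weight ratio, highest first.
Order: A (265/20=13.25) > C (211/21=10.05) > E (265/36=7.36) > D (179/27=6.63) > F (32/24=1.33) > B (28/30=0.93)
Fill: take A (20 @ 265) → take C (21 @ 211) → take 9/36 of E → 66.25; 50/50 used.
2 item(s) taken whole; one partial (take 9/36 of E).

2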